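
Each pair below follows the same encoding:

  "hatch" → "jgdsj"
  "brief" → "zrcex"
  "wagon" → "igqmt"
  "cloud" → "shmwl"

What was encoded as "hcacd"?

limit

h(7)→j(9) and a(0)→g(6) fit y≡19x+6 (mod 26); the inverse of 19 mod 26 is 11. This is an affine cipher: with a=0,…,z=25, each position x becomes (19x+6) mod 26.
Reversing it on hcacd: h(7)→11·(7−6)≡11=l; c(2)→11·(2−6)≡8=i; a(0)→11·(0−6)≡12=m; c(2)→11·(2−6)≡8=i; d(3)→11·(3−6)≡19=t (all mod 26).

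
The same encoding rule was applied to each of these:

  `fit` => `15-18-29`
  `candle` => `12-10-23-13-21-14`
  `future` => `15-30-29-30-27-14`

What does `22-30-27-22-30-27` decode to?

The number is (letter's place in the alphabet, a=1) + 9.
Reversing it on 22-30-27-22-30-27: 22→(22−9)÷1=13=m, 30→(30−9)÷1=21=u, 27→(27−9)÷1=18=r, 22→(22−9)÷1=13=m, 30→(30−9)÷1=21=u, 27→(27−9)÷1=18=r.

murmur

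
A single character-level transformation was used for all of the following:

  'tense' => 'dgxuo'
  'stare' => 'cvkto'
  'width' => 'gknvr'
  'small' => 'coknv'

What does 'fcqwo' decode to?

vague

It's a Vigenère-style cipher with numeric key [10,2]: position i shifts by key[i mod 2].
Undoing it on fcqwo: f−10=v, c−2=a, q−10=g, w−2=u, o−10=e.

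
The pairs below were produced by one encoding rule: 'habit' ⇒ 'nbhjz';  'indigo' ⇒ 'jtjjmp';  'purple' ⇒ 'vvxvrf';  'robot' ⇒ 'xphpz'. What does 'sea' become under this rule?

yfb

The shift depends on letter class: consonant h→n is +6, but vowel a→b is +1. Vowels shift forward by 1 and consonants shift forward by 6.
On sea: s(cons)+6=y, e(vowel)+1=f, a(vowel)+1=b.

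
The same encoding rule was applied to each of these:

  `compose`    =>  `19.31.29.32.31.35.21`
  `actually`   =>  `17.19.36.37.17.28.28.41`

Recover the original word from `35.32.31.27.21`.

c is letter #3 and maps to 19: an offset of 16. Each letter is replaced by its alphabet position (a=1..z=26) + 16.
Undoing it on 35.32.31.27.21: 35→(35−16)÷1=19=s, 32→(32−16)÷1=16=p, 31→(31−16)÷1=15=o, 27→(27−16)÷1=11=k, 21→(21−16)÷1=5=e.

spoke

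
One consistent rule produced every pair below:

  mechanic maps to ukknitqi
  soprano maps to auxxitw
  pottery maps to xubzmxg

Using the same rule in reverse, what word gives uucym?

mouse

Shifts by position in mechanic: pos 0: m→u (+8), pos 1: e→k (+6), pos 2: c→k (+8), pos 3: h→n (+6) — repeating every 2. The shifts repeat in a cycle of length 2: positions 0,1,… shift by +8, +6, then the pattern repeats.
Reversing it on uucym: u−8=m, u−6=o, c−8=u, y−6=s, m−8=e.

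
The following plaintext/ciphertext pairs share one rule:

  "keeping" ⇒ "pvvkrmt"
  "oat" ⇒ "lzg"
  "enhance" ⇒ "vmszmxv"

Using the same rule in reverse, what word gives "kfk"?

pup

Each pair mirrors across the alphabet (k↔p, e↔v, e↔v): positions sum to 25. Letters are reflected about the middle of the alphabet (position → 25−position): Atbash.
Undoing it on kfk: k↔p, f↔u, k↔p.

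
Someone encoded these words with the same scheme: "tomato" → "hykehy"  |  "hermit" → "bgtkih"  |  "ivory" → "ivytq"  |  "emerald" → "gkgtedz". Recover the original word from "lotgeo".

bureau

Treating letters as 0–25, the rule is x ↦ 7x + 4 (mod 26).
Reversing it on lotgeo: l(11)→15·(11−4)≡1=b; o(14)→15·(14−4)≡20=u; t(19)→15·(19−4)≡17=r; g(6)→15·(6−4)≡4=e; e(4)→15·(4−4)≡0=a; o(14)→15·(14−4)≡20=u (all mod 26).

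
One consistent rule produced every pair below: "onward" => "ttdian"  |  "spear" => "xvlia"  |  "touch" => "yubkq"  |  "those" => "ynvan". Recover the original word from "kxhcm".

fraud

In onward: o→t is +5, n→t is +6, w→d is +7, a→i is +8 — the shift increases by 1 each position. Letter i (0-indexed) is shifted by i+5, so successive shifts are 5, 6, 7, ….
Decoding kxhcm: k−5=f, x−6=r, h−7=a, c−8=u, m−9=d.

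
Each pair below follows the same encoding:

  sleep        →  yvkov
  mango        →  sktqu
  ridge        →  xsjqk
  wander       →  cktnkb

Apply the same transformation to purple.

vexzro

Shifts by position in sleep: pos 0: s→y (+6), pos 1: l→v (+10), pos 2: e→k (+6), pos 3: e→o (+10) — repeating every 2. The shifts repeat in a cycle of length 2: positions 0,1,… shift by +6, +10, then the pattern repeats.
For purple: p+6=v, u+10=e, r+6=x, p+10=z, l+6=r, e+10=o.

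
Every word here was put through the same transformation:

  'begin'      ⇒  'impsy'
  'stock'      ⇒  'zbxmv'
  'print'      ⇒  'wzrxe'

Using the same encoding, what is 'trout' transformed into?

azxee

In begin: b→i is +7, e→m is +8, g→p is +9, i→s is +10 — the shift increases by 1 each position. The shift increases by 1 at each position, starting from +7: 7, 8, 9, ….
For trout: t+7=a, r+8=z, o+9=x, u+10=e, t+11=e.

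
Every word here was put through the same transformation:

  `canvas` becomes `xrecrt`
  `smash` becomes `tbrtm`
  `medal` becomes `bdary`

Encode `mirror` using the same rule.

c(2)→x(23) and a(0)→r(17) fit y≡3x+17 (mod 26); the inverse of 3 mod 26 is 9. Each letter's alphabet position (a=0..z=25) is mapped through 3·x+17 mod 26 — an affine cipher.
On mirror: m(12)→3·12+17≡1=b; i(8)→3·8+17≡15=p; r(17)→3·17+17≡16=q; r(17)→3·17+17≡16=q; o(14)→3·14+17≡7=h; r(17)→3·17+17≡16=q (all mod 26).

bpqqhq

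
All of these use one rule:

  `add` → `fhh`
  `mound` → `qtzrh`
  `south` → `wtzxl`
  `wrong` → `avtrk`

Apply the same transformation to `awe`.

faj

The shift depends on letter class: consonant d→h is +4, but vowel a→f is +5. The rule splits by letter class: vowels +5, consonants +4.
On awe: a(vowel)+5=f, w(cons)+4=a, e(vowel)+5=j.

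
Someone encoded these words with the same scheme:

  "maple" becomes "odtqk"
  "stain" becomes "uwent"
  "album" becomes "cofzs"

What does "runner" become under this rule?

txrsky

In maple: m→o is +2, a→d is +3, p→t is +4, l→q is +5 — the shift increases by 1 each position. The shift increases by 1 at each position, starting from +2: 2, 3, 4, ….
For runner: r+2=t, u+3=x, n+4=r, n+5=s, e+6=k, r+7=y.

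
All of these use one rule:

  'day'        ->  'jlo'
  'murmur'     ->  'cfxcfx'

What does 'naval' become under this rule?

The output letters match the input read backwards, each shifted +11: day reversed is yad. The word is reversed, then every letter is shifted forward by 11.
For naval: reverse → lavan; then shift: l+11=w, a+11=l, v+11=g, a+11=l, n+11=y.

wlgly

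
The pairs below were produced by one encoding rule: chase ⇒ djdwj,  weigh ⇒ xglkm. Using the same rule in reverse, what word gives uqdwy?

toast

In chase: c→d is +1, h→j is +2, a→d is +3, s→w is +4 — the shift increases by 1 each position. The shift increases by 1 at each position, starting from +1: 1, 2, 3, ….
Reversing it on uqdwy: u−1=t, q−2=o, d−3=a, w−4=s, y−5=t.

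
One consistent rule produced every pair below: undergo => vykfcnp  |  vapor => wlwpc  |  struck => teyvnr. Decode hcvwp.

The shifts repeat in a cycle of length 3: positions 0,1,… shift by +1, +11, +7, then the pattern repeats.
Undoing it on hcvwp: h−1=g, c−11=r, v−7=o, w−1=v, p−11=e.

grove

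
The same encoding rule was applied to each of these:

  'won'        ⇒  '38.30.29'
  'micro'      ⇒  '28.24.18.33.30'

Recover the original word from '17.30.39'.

box

w is letter #23 and maps to 38: an offset of 15. The number is (letter's place in the alphabet, a=1) + 15.
Decoding 17.30.39: 17→(17−15)÷1=2=b, 30→(30−15)÷1=15=o, 39→(39−15)÷1=24=x.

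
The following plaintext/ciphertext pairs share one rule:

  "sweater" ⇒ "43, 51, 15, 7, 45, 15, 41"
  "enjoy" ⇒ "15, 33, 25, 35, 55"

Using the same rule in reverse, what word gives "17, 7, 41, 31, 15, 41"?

farmer

s(#19)→43 and w(#23)→51: differences scale by 2, so n = 2·pos + 5. With a=1..z=26, the number is 2·pos + 5.
Decoding 17, 7, 41, 31, 15, 41: 17→(17−5)÷2=6=f, 7→(7−5)÷2=1=a, 41→(41−5)÷2=18=r, 31→(31−5)÷2=13=m, 15→(15−5)÷2=5=e, 41→(41−5)÷2=18=r.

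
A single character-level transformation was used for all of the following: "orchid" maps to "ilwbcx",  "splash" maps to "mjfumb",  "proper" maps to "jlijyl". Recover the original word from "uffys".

Every letter moves 20 places later in the alphabet, wrapping around z→a.
Reversing it on uffys: u−20=a, f−20=l, f−20=l, y−20=e, s−20=y.

alley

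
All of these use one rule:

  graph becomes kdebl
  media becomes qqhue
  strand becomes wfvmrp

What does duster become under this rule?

hgwfid

Shifts by position in graph: pos 0: g→k (+4), pos 1: r→d (+12), pos 2: a→e (+4), pos 3: p→b (+12) — repeating every 2. A repeating key of period 2 is used — shifts +4, +12 over and over.
On duster: d+4=h, u+12=g, s+4=w, t+12=f, e+4=i, r+12=d.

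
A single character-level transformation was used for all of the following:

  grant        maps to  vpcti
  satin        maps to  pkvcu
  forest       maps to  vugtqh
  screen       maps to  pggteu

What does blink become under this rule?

The output letters match the input read backwards, each shifted +2: grant reversed is tnarg. The word is reversed, then every letter is shifted forward by 2.
For blink: reverse → knilb; then shift: k+2=m, n+2=p, i+2=k, l+2=n, b+2=d.

mpknd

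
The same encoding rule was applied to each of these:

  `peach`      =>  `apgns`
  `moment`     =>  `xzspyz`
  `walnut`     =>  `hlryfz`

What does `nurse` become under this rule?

yfxdp

Shifts by position in peach: pos 0: p→a (+11), pos 1: e→p (+11), pos 2: a→g (+6), pos 3: c→n (+11), pos 4: h→s (+11) — repeating every 3. The shifts repeat in a cycle of length 3: positions 0,1,… shift by +11, +11, +6, then the pattern repeats.
For nurse: n+11=y, u+11=f, r+6=x, s+11=d, e+11=p.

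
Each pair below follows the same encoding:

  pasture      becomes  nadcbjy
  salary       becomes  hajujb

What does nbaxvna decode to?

The output letters match the input read backwards, each shifted +9: pasture reversed is erutsap. Two steps: reverse the string, then apply a Caesar shift of +9.
Reversing it on nbaxvna: shift back: n−9=e, b−9=s, a−9=r, x−9=o, v−9=m, n−9=e, a−9=r → esromer; then reverse → remorse.

remorse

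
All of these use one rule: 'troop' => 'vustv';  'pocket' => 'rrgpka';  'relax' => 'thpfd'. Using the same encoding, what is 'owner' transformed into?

In troop: t→v is +2, r→u is +3, o→s is +4, o→t is +5 — the shift increases by 1 each position. Letter i (0-indexed) is shifted by i+2, so successive shifts are 2, 3, 4, ….
Applying it to owner: o+2=q, w+3=z, n+4=r, e+5=j, r+6=x.

qzrjx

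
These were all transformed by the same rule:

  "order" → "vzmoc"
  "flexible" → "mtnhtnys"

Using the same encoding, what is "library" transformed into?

In order: o→v is +7, r→z is +8, d→m is +9, e→o is +10 — the shift increases by 1 each position. The shift increases by 1 at each position, starting from +7: 7, 8, 9, ….
For library: l+7=s, i+8=q, b+9=k, r+10=b, a+11=l, r+12=d, y+13=l.

sqkbldl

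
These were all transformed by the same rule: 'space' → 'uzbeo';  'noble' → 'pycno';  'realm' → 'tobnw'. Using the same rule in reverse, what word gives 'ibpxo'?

Shifts by position in space: pos 0: s→u (+2), pos 1: p→z (+10), pos 2: a→b (+1), pos 3: c→e (+2), pos 4: e→o (+10) — repeating every 3. The shifts repeat in a cycle of length 3: positions 0,1,… shift by +2, +10, +1, then the pattern repeats.
Decoding ibpxo: i−2=g, b−10=r, p−1=o, x−2=v, o−10=e.

grove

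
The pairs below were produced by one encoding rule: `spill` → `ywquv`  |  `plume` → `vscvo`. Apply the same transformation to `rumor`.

xbuxb

In spill: s→y is +6, p→w is +7, i→q is +8, l→u is +9 — the shift increases by 1 each position. Letter i (0-indexed) is shifted by i+6, so successive shifts are 6, 7, 8, ….
Applying it to rumor: r+6=x, u+7=b, m+8=u, o+9=x, r+10=b.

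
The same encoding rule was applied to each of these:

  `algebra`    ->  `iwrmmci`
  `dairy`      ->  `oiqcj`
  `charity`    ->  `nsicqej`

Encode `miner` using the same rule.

xqymc

The shift depends on letter class: consonant l→w is +11, but vowel a→i is +8. Vowels shift forward by 8 and consonants shift forward by 11.
For miner: m(cons)+11=x, i(vowel)+8=q, n(cons)+11=y, e(vowel)+8=m, r(cons)+11=c.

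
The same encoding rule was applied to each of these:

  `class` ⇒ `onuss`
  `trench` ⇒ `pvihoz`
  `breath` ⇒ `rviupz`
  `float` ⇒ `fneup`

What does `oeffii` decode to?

coffee

c(2)→o(14) and l(11)→n(13) fit y≡23x+20 (mod 26); the inverse of 23 mod 26 is 17. This is an affine cipher: with a=0,…,z=25, each position x becomes (23x+20) mod 26.
Reversing it on oeffii: o(14)→17·(14−20)≡2=c; e(4)→17·(4−20)≡14=o; f(5)→17·(5−20)≡5=f; f(5)→17·(5−20)≡5=f; i(8)→17·(8−20)≡4=e; i(8)→17·(8−20)≡4=e (all mod 26).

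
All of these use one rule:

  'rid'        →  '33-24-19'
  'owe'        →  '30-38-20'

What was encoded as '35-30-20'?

r is letter #18 and maps to 33: an offset of 15. Letters become their 1-based position plus 15 (so a→16, b→17, …).
Reversing it on 35-30-20: 35→(35−15)÷1=20=t, 30→(30−15)÷1=15=o, 20→(20−15)÷1=5=e.

toe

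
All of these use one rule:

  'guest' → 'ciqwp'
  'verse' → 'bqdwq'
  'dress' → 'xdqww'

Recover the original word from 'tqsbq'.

g(6)→c(2) and u(20)→i(8) fit y≡19x+18 (mod 26); the inverse of 19 mod 26 is 11. Each letter's alphabet position (a=0..z=25) is mapped through 19·x+18 mod 26 — an affine cipher.
Undoing it on tqsbq: t(19)→11·(19−18)≡11=l; q(16)→11·(16−18)≡4=e; s(18)→11·(18−18)≡0=a; b(1)→11·(1−18)≡21=v; q(16)→11·(16−18)≡4=e (all mod 26).

leave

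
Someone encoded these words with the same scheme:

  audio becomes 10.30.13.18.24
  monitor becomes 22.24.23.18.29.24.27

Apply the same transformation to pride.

a is letter #1 and maps to 10: an offset of 9. Letters become their 1-based position plus 9 (so a→10, b→11, …).
Applying it to pride: p=16→25, r=18→27, i=9→18, d=4→13, e=5→14.

25.27.18.13.14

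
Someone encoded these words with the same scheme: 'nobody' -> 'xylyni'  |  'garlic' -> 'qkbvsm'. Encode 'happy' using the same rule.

rkzzi

Compare letters: n→x is +10, o→y is +10, b→l is +10 — a constant shift. Each letter is shifted forward by 10 in the alphabet (a Caesar shift of +10).
For happy: h+10=r, a+10=k, p+10=z, p+10=z, y+10=i.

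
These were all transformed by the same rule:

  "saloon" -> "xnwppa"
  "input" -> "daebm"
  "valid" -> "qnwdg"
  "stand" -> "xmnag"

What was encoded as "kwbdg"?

s(18)→x(23) and a(0)→n(13) fit y≡15x+13 (mod 26); the inverse of 15 mod 26 is 7. This is an affine cipher: with a=0,…,z=25, each position x becomes (15x+13) mod 26.
Undoing it on kwbdg: k(10)→7·(10−13)≡5=f; w(22)→7·(22−13)≡11=l; b(1)→7·(1−13)≡20=u; d(3)→7·(3−13)≡8=i; g(6)→7·(6−13)≡3=d (all mod 26).

fluid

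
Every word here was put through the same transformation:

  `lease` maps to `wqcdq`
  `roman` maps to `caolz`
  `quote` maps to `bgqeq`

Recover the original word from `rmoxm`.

gamma

A repeating key of period 3 is used — shifts +11, +12, +2 over and over.
Undoing it on rmoxm: r−11=g, m−12=a, o−2=m, x−11=m, m−12=a.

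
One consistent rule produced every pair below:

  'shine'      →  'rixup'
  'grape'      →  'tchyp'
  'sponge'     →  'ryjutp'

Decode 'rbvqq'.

skull

s(18)→r(17) and h(7)→i(8) fit y≡15x+7 (mod 26); the inverse of 15 mod 26 is 7. This is an affine cipher: with a=0,…,z=25, each position x becomes (15x+7) mod 26.
Undoing it on rbvqq: r(17)→7·(17−7)≡18=s; b(1)→7·(1−7)≡10=k; v(21)→7·(21−7)≡20=u; q(16)→7·(16−7)≡11=l; q(16)→7·(16−7)≡11=l (all mod 26).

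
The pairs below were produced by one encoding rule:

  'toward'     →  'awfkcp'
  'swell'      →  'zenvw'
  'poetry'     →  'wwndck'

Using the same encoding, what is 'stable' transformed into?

zbjlwq

In toward: t→a is +7, o→w is +8, w→f is +9, a→k is +10 — the shift increases by 1 each position. Letter i (0-indexed) is shifted by i+7, so successive shifts are 7, 8, 9, ….
On stable: s+7=z, t+8=b, a+9=j, b+10=l, l+11=w, e+12=q.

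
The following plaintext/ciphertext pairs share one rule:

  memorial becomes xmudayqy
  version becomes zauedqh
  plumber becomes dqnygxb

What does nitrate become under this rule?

The output letters match the input read backwards, each shifted +12: memorial reversed is lairomem. Read the word backwards and shift each letter +12.
Applying it to nitrate: reverse → etartin; then shift: e+12=q, t+12=f, a+12=m, r+12=d, t+12=f, i+12=u, n+12=z.

qfmdfuz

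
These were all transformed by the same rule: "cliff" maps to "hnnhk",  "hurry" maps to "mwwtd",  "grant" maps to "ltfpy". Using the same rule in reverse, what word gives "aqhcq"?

Shifts by position in cliff: pos 0: c→h (+5), pos 1: l→n (+2), pos 2: i→n (+5), pos 3: f→h (+2) — repeating every 2. A repeating key of period 2 is used — shifts +5, +2 over and over.
Undoing it on aqhcq: a−5=v, q−2=o, h−5=c, c−2=a, q−5=l.

vocal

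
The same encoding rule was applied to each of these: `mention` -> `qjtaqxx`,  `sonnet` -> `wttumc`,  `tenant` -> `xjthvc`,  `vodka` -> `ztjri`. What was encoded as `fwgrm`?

Letter i (0-indexed) is shifted by i+4, so successive shifts are 4, 5, 6, ….
Decoding fwgrm: f−4=b, w−5=r, g−6=a, r−7=k, m−8=e.

brake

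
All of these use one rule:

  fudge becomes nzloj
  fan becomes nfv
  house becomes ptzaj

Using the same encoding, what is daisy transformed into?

The shift depends on letter class: consonant f→n is +8, but vowel u→z is +5. Two shifts are in play — +5 for a/e/i/o/u, +8 for every other letter.
Applying it to daisy: d(cons)+8=l, a(vowel)+5=f, i(vowel)+5=n, s(cons)+8=a, y(cons)+8=g.

lfnag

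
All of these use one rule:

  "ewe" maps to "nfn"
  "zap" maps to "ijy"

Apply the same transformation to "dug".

mdp

Compare letters: e→n is +9, w→f is +9, e→n is +9 — a constant shift. It's a constant shift of +9 (ROT9).
Applying it to dug: d+9=m, u+9=d, g+9=p.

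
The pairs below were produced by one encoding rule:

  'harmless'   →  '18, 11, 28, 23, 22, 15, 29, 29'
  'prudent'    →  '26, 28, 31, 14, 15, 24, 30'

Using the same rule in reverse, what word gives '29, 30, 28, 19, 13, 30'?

strict

h is letter #8 and maps to 18: an offset of 10. Letters become their 1-based position plus 10 (so a→11, b→12, …).
Reversing it on 29, 30, 28, 19, 13, 30: 29→(29−10)÷1=19=s, 30→(30−10)÷1=20=t, 28→(28−10)÷1=18=r, 19→(19−10)÷1=9=i, 13→(13−10)÷1=3=c, 30→(30−10)÷1=20=t.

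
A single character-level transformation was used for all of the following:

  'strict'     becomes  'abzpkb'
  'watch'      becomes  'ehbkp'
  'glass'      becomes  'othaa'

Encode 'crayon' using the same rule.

Vowels shift forward by 7 and consonants shift forward by 8.
On crayon: c(cons)+8=k, r(cons)+8=z, a(vowel)+7=h, y(cons)+8=g, o(vowel)+7=v, n(cons)+8=v.

kzhgvv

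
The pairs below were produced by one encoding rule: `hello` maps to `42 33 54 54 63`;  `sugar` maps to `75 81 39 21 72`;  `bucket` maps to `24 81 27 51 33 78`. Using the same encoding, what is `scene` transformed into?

h(#8)→42 and e(#5)→33: differences scale by 3, so n = 3·pos + 18. Each letter becomes 3×(its alphabet position, a=1..z=26) + 18.
Applying it to scene: s=19→75, c=3→27, e=5→33, n=14→60, e=5→33.

75 27 33 60 33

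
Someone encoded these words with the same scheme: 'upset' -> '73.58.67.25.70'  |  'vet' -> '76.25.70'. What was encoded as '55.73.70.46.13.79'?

outlaw

u(#21)→73 and p(#16)→58: differences scale by 3, so n = 3·pos + 10. The formula is n = 3×(alphabet index, a=1) + 10.
Reversing it on 55.73.70.46.13.79: 55→(55−10)÷3=15=o, 73→(73−10)÷3=21=u, 70→(70−10)÷3=20=t, 46→(46−10)÷3=12=l, 13→(13−10)÷3=1=a, 79→(79−10)÷3=23=w.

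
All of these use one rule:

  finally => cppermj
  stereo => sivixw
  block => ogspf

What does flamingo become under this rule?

Two steps: reverse the string, then apply a Caesar shift of +4.
Applying it to flamingo: reverse → ognimalf; then shift: o+4=s, g+4=k, n+4=r, i+4=m, m+4=q, a+4=e, l+4=p, f+4=j.

skrmqepj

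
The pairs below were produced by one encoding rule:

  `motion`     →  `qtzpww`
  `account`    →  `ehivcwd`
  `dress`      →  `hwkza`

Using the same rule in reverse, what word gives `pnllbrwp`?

lifetime

In motion: m→q is +4, o→t is +5, t→z is +6, i→p is +7 — the shift increases by 1 each position. Letter i (0-indexed) is shifted by i+4, so successive shifts are 4, 5, 6, ….
Undoing it on pnllbrwp: p−4=l, n−5=i, l−6=f, l−7=e, b−8=t, r−9=i, w−10=m, p−11=e.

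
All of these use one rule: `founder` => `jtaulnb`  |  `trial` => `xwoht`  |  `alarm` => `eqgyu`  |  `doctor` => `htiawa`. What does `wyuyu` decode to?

In founder: f→j is +4, o→t is +5, u→a is +6, n→u is +7 — the shift increases by 1 each position. The shift increases by 1 at each position, starting from +4: 4, 5, 6, ….
Undoing it on wyuyu: w−4=s, y−5=t, u−6=o, y−7=r, u−8=m.

storm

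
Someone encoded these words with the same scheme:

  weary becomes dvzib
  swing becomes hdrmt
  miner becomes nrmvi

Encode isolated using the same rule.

Each pair mirrors across the alphabet (w↔d, e↔v, a↔z): positions sum to 25. This is the alphabet-reversal cipher (Atbash): a becomes z, b becomes y, etc.
On isolated: i↔r, s↔h, o↔l, l↔o, a↔z, t↔g, e↔v, d↔w.

rhlozgvw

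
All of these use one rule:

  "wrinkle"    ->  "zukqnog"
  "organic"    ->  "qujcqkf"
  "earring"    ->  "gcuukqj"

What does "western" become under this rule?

The shift depends on letter class: consonant w→z is +3, but vowel i→k is +2. The rule splits by letter class: vowels +2, consonants +3.
For western: w(cons)+3=z, e(vowel)+2=g, s(cons)+3=v, t(cons)+3=w, e(vowel)+2=g, r(cons)+3=u, n(cons)+3=q.

zgvwguq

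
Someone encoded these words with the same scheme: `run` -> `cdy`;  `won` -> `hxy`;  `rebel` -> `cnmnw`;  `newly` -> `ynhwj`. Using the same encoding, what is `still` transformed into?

The rule splits by letter class: vowels +9, consonants +11.
For still: s(cons)+11=d, t(cons)+11=e, i(vowel)+9=r, l(cons)+11=w, l(cons)+11=w.

derww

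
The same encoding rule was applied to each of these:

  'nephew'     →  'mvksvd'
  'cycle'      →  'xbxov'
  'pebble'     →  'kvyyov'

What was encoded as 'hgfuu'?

stuff

Each pair mirrors across the alphabet (n↔m, e↔v, p↔k): positions sum to 25. Letters are reflected about the middle of the alphabet (position → 25−position): Atbash.
Reversing it on hgfuu: h↔s, g↔t, f↔u, u↔f, u↔f.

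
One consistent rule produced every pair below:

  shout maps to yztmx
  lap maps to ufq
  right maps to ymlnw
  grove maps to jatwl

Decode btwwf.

Read the word backwards and shift each letter +5.
Decoding btwwf: shift back: b−5=w, t−5=o, w−5=r, w−5=r, f−5=a → worra; then reverse → arrow.

arrow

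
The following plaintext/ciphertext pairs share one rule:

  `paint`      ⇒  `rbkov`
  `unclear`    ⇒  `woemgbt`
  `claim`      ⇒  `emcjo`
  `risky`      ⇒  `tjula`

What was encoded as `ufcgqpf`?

Shifts by position in paint: pos 0: p→r (+2), pos 1: a→b (+1), pos 2: i→k (+2), pos 3: n→o (+1) — repeating every 2. It's a Vigenère-style cipher with numeric key [2,1]: position i shifts by key[i mod 2].
Undoing it on ufcgqpf: u−2=s, f−1=e, c−2=a, g−1=f, q−2=o, p−1=o, f−2=d.

seafood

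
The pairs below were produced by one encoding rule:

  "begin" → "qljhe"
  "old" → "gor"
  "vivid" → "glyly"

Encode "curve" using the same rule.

Two steps: reverse the string, then apply a Caesar shift of +3.
On curve: reverse → evruc; then shift: e+3=h, v+3=y, r+3=u, u+3=x, c+3=f.

hyuxf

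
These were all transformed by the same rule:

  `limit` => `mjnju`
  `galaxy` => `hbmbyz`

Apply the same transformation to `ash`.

bti

Compare letters: l→m is +1, i→j is +1, m→n is +1 — a constant shift. Each letter is shifted forward by 1 in the alphabet (a Caesar shift of +1).
For ash: a+1=b, s+1=t, h+1=i.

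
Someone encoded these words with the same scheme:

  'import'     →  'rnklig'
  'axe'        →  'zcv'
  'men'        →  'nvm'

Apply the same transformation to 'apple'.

zkkov

Letters are reflected about the middle of the alphabet (position → 25−position): Atbash.
For apple: a↔z, p↔k, p↔k, l↔o, e↔v.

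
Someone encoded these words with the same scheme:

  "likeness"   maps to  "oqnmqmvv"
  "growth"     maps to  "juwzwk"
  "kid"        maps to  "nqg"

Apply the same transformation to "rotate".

uwwiwm

The shift depends on letter class: consonant l→o is +3, but vowel i→q is +8. Two shifts are in play — +8 for a/e/i/o/u, +3 for every other letter.
Applying it to rotate: r(cons)+3=u, o(vowel)+8=w, t(cons)+3=w, a(vowel)+8=i, t(cons)+3=w, e(vowel)+8=m.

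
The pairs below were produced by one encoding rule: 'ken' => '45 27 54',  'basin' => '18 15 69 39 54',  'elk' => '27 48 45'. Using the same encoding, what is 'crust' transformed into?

Each letter becomes 3×(its alphabet position, a=1..z=26) + 12.
For crust: c=3→21, r=18→66, u=21→75, s=19→69, t=20→72.

21 66 75 69 72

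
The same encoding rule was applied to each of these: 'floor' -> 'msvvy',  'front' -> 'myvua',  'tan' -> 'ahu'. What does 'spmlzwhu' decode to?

Compare letters: f→m is +7, l→s is +7, o→v is +7 — a constant shift. It's a constant shift of +7 (ROT7).
Decoding spmlzwhu: s−7=l, p−7=i, m−7=f, l−7=e, z−7=s, w−7=p, h−7=a, u−7=n.

lifespan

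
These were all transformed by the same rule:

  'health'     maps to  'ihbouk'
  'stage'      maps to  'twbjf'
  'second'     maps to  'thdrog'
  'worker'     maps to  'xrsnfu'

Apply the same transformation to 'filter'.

Shifts by position in health: pos 0: h→i (+1), pos 1: e→h (+3), pos 2: a→b (+1), pos 3: l→o (+3) — repeating every 2. It's a Vigenère-style cipher with numeric key [1,3]: position i shifts by key[i mod 2].
For filter: f+1=g, i+3=l, l+1=m, t+3=w, e+1=f, r+3=u.

glmwfu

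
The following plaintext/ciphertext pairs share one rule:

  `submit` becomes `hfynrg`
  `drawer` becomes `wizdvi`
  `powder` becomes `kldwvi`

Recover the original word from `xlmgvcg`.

context

Each letter is replaced by its mirror in the alphabet: a↔z, b↔y, c↔x, and so on (the Atbash cipher).
Decoding xlmgvcg: x↔c, l↔o, m↔n, g↔t, v↔e, c↔x, g↔t.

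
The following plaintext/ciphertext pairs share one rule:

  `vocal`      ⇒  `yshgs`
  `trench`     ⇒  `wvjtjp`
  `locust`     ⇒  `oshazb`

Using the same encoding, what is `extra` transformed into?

In vocal: v→y is +3, o→s is +4, c→h is +5, a→g is +6 — the shift increases by 1 each position. The shift increases by 1 at each position, starting from +3: 3, 4, 5, ….
Applying it to extra: e+3=h, x+4=b, t+5=y, r+6=x, a+7=h.

hbyxh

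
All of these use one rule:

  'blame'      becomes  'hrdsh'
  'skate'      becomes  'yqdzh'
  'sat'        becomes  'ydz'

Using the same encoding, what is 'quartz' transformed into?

Two shifts are in play — +3 for a/e/i/o/u, +6 for every other letter.
Applying it to quartz: q(cons)+6=w, u(vowel)+3=x, a(vowel)+3=d, r(cons)+6=x, t(cons)+6=z, z(cons)+6=f.

wxdxzf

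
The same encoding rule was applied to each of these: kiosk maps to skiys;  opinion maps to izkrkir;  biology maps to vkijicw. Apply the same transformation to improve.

This is an affine cipher: with a=0,…,z=25, each position x becomes (17x+4) mod 26.
Applying it to improve: i(8)→17·8+4≡10=k; m(12)→17·12+4≡0=a; p(15)→17·15+4≡25=z; r(17)→17·17+4≡7=h; o(14)→17·14+4≡8=i; v(21)→17·21+4≡23=x; e(4)→17·4+4≡20=u (all mod 26).

kazhixu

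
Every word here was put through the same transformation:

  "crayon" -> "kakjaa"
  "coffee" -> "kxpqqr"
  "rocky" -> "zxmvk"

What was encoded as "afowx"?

swell

The shift increases by 1 at each position, starting from +8: 8, 9, 10, ….
Reversing it on afowx: a−8=s, f−9=w, o−10=e, w−11=l, x−12=l.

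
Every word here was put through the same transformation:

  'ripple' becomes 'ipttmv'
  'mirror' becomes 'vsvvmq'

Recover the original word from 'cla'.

why

The output letters match the input read backwards, each shifted +4: ripple reversed is elppir. Two steps: reverse the string, then apply a Caesar shift of +4.
Undoing it on cla: shift back: c−4=y, l−4=h, a−4=w → yhw; then reverse → why.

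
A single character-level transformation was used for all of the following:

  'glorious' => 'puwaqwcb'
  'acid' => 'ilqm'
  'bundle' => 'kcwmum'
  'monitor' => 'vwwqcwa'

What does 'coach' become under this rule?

The shift depends on letter class: consonant g→p is +9, but vowel o→w is +8. Two shifts are in play — +8 for a/e/i/o/u, +9 for every other letter.
Applying it to coach: c(cons)+9=l, o(vowel)+8=w, a(vowel)+8=i, c(cons)+9=l, h(cons)+9=q.

lwilq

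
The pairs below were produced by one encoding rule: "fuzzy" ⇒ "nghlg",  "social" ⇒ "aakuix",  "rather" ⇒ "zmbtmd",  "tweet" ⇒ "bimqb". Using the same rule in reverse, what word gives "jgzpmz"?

Shifts by position in fuzzy: pos 0: f→n (+8), pos 1: u→g (+12), pos 2: z→h (+8), pos 3: z→l (+12) — repeating every 2. It's a Vigenère-style cipher with numeric key [8,12]: position i shifts by key[i mod 2].
Reversing it on jgzpmz: j−8=b, g−12=u, z−8=r, p−12=d, m−8=e, z−12=n.

burden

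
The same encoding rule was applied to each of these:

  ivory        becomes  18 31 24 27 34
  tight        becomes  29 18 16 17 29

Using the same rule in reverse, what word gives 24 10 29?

oat

Letters become their 1-based position plus 9 (so a→10, b→11, …).
Decoding 24 10 29: 24→(24−9)÷1=15=o, 10→(10−9)÷1=1=a, 29→(29−9)÷1=20=t.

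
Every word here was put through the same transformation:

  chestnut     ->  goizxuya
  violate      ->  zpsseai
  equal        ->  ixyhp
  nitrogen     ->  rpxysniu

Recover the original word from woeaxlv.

Shifts by position in chestnut: pos 0: c→g (+4), pos 1: h→o (+7), pos 2: e→i (+4), pos 3: s→z (+7) — repeating every 2. It's a Vigenère-style cipher with numeric key [4,7]: position i shifts by key[i mod 2].
Decoding woeaxlv: w−4=s, o−7=h, e−4=a, a−7=t, x−4=t, l−7=e, v−4=r.

shatter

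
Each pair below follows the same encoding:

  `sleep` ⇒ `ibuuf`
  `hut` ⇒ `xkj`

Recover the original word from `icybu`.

Every letter moves 16 places later in the alphabet, wrapping around z→a.
Decoding icybu: i−16=s, c−16=m, y−16=i, b−16=l, u−16=e.

smile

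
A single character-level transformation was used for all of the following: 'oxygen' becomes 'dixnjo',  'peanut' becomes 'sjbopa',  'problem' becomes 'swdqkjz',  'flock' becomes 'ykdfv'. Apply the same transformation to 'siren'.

lrwjo

o(14)→d(3) and x(23)→i(8) fit y≡15x+1 (mod 26); the inverse of 15 mod 26 is 7. Treating letters as 0–25, the rule is x ↦ 15x + 1 (mod 26).
For siren: s(18)→15·18+1≡11=l; i(8)→15·8+1≡17=r; r(17)→15·17+1≡22=w; e(4)→15·4+1≡9=j; n(13)→15·13+1≡14=o (all mod 26).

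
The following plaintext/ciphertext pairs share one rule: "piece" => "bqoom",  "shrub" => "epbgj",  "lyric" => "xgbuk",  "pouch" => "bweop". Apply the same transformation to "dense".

pmxem

Shifts by position in piece: pos 0: p→b (+12), pos 1: i→q (+8), pos 2: e→o (+10), pos 3: c→o (+12), pos 4: e→m (+8) — repeating every 3. The shifts repeat in a cycle of length 3: positions 0,1,… shift by +12, +8, +10, then the pattern repeats.
For dense: d+12=p, e+8=m, n+10=x, s+12=e, e+8=m.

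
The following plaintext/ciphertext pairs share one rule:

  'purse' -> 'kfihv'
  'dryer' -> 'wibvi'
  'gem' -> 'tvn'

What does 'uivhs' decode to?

fresh

Each letter is replaced by its mirror in the alphabet: a↔z, b↔y, c↔x, and so on (the Atbash cipher).
Reversing it on uivhs: u↔f, i↔r, v↔e, h↔s, s↔h.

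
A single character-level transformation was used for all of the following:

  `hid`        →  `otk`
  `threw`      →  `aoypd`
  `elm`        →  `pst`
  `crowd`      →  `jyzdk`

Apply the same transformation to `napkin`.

The shift depends on letter class: consonant h→o is +7, but vowel i→t is +11. Vowels shift forward by 11 and consonants shift forward by 7.
On napkin: n(cons)+7=u, a(vowel)+11=l, p(cons)+7=w, k(cons)+7=r, i(vowel)+11=t, n(cons)+7=u.

ulwrtu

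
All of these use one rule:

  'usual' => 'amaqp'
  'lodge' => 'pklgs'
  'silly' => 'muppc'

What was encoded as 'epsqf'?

u(20)→a(0) and s(18)→m(12) fit y≡7x+16 (mod 26); the inverse of 7 mod 26 is 15. Each letter's alphabet position (a=0..z=25) is mapped through 7·x+16 mod 26 — an affine cipher.
Undoing it on epsqf: e(4)→15·(4−16)≡2=c; p(15)→15·(15−16)≡11=l; s(18)→15·(18−16)≡4=e; q(16)→15·(16−16)≡0=a; f(5)→15·(5−16)≡17=r (all mod 26).

clear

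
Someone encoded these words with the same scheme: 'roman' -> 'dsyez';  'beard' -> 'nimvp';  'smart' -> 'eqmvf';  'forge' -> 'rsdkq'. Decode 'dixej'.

It's a Vigenère-style cipher with numeric key [12,4]: position i shifts by key[i mod 2].
Reversing it on dixej: d−12=r, i−4=e, x−12=l, e−4=a, j−12=x.

relax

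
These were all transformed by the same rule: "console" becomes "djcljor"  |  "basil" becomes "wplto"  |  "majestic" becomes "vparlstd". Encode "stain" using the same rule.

c(2)→d(3) and o(14)→j(9) fit y≡7x+15 (mod 26); the inverse of 7 mod 26 is 15. Each letter's alphabet position (a=0..z=25) is mapped through 7·x+15 mod 26 — an affine cipher.
On stain: s(18)→7·18+15≡11=l; t(19)→7·19+15≡18=s; a(0)→7·0+15≡15=p; i(8)→7·8+15≡19=t; n(13)→7·13+15≡2=c (all mod 26).

lsptc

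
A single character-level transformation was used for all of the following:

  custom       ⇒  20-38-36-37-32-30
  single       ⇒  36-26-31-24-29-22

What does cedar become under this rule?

20-22-21-18-35

c is letter #3 and maps to 20: an offset of 17. The number is (letter's place in the alphabet, a=1) + 17.
Applying it to cedar: c=3→20, e=5→22, d=4→21, a=1→18, r=18→35.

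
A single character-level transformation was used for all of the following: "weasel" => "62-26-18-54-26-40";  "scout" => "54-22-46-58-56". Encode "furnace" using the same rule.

w(#23)→62 and e(#5)→26: differences scale by 2, so n = 2·pos + 16. With a=1..z=26, the number is 2·pos + 16.
Applying it to furnace: f=6→28, u=21→58, r=18→52, n=14→44, a=1→18, c=3→22, e=5→26.

28-58-52-44-18-22-26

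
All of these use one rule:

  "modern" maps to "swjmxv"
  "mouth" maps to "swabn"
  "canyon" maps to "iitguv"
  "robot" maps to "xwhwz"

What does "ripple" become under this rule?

It's a Vigenère-style cipher with numeric key [6,8]: position i shifts by key[i mod 2].
On ripple: r+6=x, i+8=q, p+6=v, p+8=x, l+6=r, e+8=m.

xqvxrm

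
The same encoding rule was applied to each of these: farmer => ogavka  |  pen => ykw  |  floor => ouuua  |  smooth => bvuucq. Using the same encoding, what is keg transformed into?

tkp

The shift depends on letter class: consonant f→o is +9, but vowel a→g is +6. Vowels shift forward by 6 and consonants shift forward by 9.
Applying it to keg: k(cons)+9=t, e(vowel)+6=k, g(cons)+9=p.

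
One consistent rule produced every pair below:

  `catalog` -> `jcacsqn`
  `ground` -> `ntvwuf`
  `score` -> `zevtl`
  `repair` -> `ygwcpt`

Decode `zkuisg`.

Shifts by position in catalog: pos 0: c→j (+7), pos 1: a→c (+2), pos 2: t→a (+7), pos 3: a→c (+2) — repeating every 2. A repeating key of period 2 is used — shifts +7, +2 over and over.
Undoing it on zkuisg: z−7=s, k−2=i, u−7=n, i−2=g, s−7=l, g−2=e.

single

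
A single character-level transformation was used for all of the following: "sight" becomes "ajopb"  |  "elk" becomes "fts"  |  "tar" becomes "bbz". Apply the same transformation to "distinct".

ljabjvkb

The shift depends on letter class: consonant s→a is +8, but vowel i→j is +1. Two shifts are in play — +1 for a/e/i/o/u, +8 for every other letter.
For distinct: d(cons)+8=l, i(vowel)+1=j, s(cons)+8=a, t(cons)+8=b, i(vowel)+1=j, n(cons)+8=v, c(cons)+8=k, t(cons)+8=b.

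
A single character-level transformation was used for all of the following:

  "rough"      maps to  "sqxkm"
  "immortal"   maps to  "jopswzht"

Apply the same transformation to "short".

In rough: r→s is +1, o→q is +2, u→x is +3, g→k is +4 — the shift increases by 1 each position. The shift increases by 1 at each position, starting from +1: 1, 2, 3, ….
On short: s+1=t, h+2=j, o+3=r, r+4=v, t+5=y.

tjrvy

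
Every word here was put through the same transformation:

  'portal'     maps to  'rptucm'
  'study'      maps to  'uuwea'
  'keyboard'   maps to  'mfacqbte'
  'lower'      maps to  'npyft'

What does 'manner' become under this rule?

It's a Vigenère-style cipher with numeric key [2,1]: position i shifts by key[i mod 2].
For manner: m+2=o, a+1=b, n+2=p, n+1=o, e+2=g, r+1=s.

obpogs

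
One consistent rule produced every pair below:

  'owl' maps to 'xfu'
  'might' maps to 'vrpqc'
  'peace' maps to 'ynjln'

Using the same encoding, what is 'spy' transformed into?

This is a Caesar cipher with shift 9.
For spy: s+9=b, p+9=y, y+9=h.

byh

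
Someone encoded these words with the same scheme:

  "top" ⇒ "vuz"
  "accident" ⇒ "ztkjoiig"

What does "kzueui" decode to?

coyote

The output letters match the input read backwards, each shifted +6: top reversed is pot. Read the word backwards and shift each letter +6.
Reversing it on kzueui: shift back: k−6=e, z−6=t, u−6=o, e−6=y, u−6=o, i−6=c → etoyoc; then reverse → coyote.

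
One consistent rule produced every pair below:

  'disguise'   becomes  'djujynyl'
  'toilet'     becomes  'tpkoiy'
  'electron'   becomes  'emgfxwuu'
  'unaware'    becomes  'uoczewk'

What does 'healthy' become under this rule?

In disguise: d→d is +0, i→j is +1, s→u is +2, g→j is +3 — the shift increases by 1 each position. Letter i (0-indexed) is shifted by i+0, so successive shifts are 0, 1, 2, ….
For healthy: h+0=h, e+1=f, a+2=c, l+3=o, t+4=x, h+5=m, y+6=e.

hfcoxme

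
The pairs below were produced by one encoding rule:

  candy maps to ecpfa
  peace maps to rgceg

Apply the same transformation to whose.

yjqug

Compare letters: c→e is +2, a→c is +2, n→p is +2 — a constant shift. This is a Caesar cipher with shift 2.
Applying it to whose: w+2=y, h+2=j, o+2=q, s+2=u, e+2=g.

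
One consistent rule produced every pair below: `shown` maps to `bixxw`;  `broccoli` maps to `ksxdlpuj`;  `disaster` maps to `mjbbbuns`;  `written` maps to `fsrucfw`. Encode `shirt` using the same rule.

birsc

Shifts by position in shown: pos 0: s→b (+9), pos 1: h→i (+1), pos 2: o→x (+9), pos 3: w→x (+1) — repeating every 2. It's a Vigenère-style cipher with numeric key [9,1]: position i shifts by key[i mod 2].
Applying it to shirt: s+9=b, h+1=i, i+9=r, r+1=s, t+9=c.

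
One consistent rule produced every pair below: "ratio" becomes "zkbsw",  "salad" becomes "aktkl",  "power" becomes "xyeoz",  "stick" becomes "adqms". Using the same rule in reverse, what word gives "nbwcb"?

Shifts by position in ratio: pos 0: r→z (+8), pos 1: a→k (+10), pos 2: t→b (+8), pos 3: i→s (+10) — repeating every 2. The shifts repeat in a cycle of length 2: positions 0,1,… shift by +8, +10, then the pattern repeats.
Reversing it on nbwcb: n−8=f, b−10=r, w−8=o, c−10=s, b−8=t.

frost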